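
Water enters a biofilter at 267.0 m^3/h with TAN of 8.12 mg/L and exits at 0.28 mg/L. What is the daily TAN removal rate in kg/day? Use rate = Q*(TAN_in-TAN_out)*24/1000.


Concentration drop: TAN_in - TAN_out = 8.12 - 0.28 = 7.84 mg/L
Hourly TAN removed = Q * dTAN = 267.0 m^3/h * 7.84 mg/L = 2093.28 g/h  (m^3/h * mg/L = g/h)
Daily TAN removed = 2093.28 * 24 = 50238.72 g/day
Convert to kg/day: 50238.72 / 1000 = 50.23872 kg/day

50.23872 kg/day


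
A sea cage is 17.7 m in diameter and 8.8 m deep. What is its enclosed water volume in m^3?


r = d/2 = 17.7/2 = 8.85 m
Base area = pi*r^2 = pi*8.85^2 = 246.05739 m^2
Volume = 246.05739 * 8.8 = 2165.31 m^3

2165.31 m^3


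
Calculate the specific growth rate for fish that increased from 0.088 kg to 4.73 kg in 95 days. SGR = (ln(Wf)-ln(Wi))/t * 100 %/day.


ln(W_f) = ln(4.73) = 1.5539252
ln(W_i) = ln(0.088) = -2.4304185
ln(W_f) - ln(W_i) = 1.5539252 - -2.4304185 = 3.9843437
SGR = 3.9843437 / 95 * 100 = 4.19405 %/day

4.19405 %/day


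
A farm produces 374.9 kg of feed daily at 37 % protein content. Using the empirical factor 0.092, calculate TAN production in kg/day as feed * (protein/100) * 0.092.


Protein in feed = 374.9 * 37/100 = 138.713 kg/day
TAN = protein * 0.092 = 138.713 * 0.092 = 12.761596 kg/day

12.761596 kg/day


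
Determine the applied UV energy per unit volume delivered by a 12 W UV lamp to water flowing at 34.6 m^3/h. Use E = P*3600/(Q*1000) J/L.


Energy delivered per hour = 12 W * 3600 s = 43200 J/h
Volume treated per hour = 34.6 m^3/h * 1000 = 34600 L/h
dose = 43200 / 34600 = 1.24855 J/L

1.24855 J/L


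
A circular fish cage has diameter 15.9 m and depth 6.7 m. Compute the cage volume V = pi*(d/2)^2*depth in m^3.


r = d/2 = 15.9/2 = 7.95 m
Base area = pi*r^2 = pi*7.95^2 = 198.55651 m^2
Volume = 198.55651 * 6.7 = 1330.33 m^3

1330.33 m^3


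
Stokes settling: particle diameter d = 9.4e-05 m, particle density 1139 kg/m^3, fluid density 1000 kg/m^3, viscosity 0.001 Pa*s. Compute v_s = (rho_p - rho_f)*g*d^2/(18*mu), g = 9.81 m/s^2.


Density difference: rho_p - rho_f = 1139 - 1000 = 139 kg/m^3
d^2 = (9.4e-05)^2 = 8.836e-09 m^2
Numerator = (rho_p - rho_f) * g * d^2 = 139 * 9.81 * 8.836e-09 = 1.2048681e-05
Denominator = 18 * mu = 18 * 0.001 = 0.018
v_s = 1.2048681e-05 / 0.018 = 6.69371e-04 m/s
Check: Re = rho_f * v_s * d / mu = 1000 * 6.69371e-04 * 9.4e-05 / 0.001 = 0.0629 < 1, so Stokes' law applies.

6.69371e-04 m/s


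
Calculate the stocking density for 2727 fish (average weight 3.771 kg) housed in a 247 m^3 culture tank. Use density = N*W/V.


Total biomass = 2727 fish * 3.771 kg = 10283.517 kg
Density = total biomass / volume = 10283.517 / 247 = 41.6337 kg/m^3

41.6337 kg/m^3


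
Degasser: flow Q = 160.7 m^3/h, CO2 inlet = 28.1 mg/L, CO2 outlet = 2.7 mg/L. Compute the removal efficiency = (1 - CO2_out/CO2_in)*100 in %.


CO2_out / CO2_in = 2.7 / 28.1 = 0.096085409
Fraction remaining = 0.096085409
efficiency = (1 - 0.096085409) * 100 = 90.3915 %

90.3915 %


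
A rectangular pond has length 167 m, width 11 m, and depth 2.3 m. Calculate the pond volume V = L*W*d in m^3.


Base area = L * W = 167 * 11 = 1837 m^2
Volume = area * depth = 1837 * 2.3 = 4225.1 m^3

4225.1 m^3


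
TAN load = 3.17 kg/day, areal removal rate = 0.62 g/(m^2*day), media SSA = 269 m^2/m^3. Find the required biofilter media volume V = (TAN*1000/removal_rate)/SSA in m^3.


A = 3.17*1000 / 0.62 = 5112.9032 m^2
V = 5112.9032 / 269 = 19.0071

19.0071 m^3


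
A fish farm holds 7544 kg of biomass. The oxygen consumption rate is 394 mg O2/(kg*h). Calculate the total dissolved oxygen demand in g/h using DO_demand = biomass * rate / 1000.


Total O2 consumption (mg/h) = 7544 kg * 394 mg/(kg*h) = 2972336 mg/h
Convert to g/h: 2972336 / 1000 = 2972.336 g/h

2972.336 g/h


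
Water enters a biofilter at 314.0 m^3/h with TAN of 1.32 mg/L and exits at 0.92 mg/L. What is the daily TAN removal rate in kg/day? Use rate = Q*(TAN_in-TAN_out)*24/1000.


Concentration drop: TAN_in - TAN_out = 1.32 - 0.92 = 0.4 mg/L
Hourly TAN removed = Q * dTAN = 314.0 m^3/h * 0.4 mg/L = 125.6 g/h  (m^3/h * mg/L = g/h)
Daily TAN removed = 125.6 * 24 = 3014.4 g/day
Convert to kg/day: 3014.4 / 1000 = 3.0144 kg/day

3.0144 kg/day


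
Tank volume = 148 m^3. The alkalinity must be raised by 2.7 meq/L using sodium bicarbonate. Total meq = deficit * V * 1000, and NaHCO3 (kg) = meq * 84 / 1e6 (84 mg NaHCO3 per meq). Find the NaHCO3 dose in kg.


Tank volume in L = 148 m^3 * 1000 = 148000 L
Total meq required = 2.7 meq/L * 148000 L = 399600 meq
NaHCO3 mass = 399600 meq * 84 mg/meq / 1e6 = 33.5664 kg

33.5664 kg


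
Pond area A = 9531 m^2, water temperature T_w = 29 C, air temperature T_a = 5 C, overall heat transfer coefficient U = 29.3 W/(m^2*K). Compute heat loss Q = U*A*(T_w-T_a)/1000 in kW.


Temperature difference dT = 29 - 5 = 24 K
Heat loss (W) = U * A * dT = 29.3 * 9531 * 24 = 6702199.2 W
Convert to kW: 6702199.2 / 1000 = 6702.1992 kW

6702.1992 kW


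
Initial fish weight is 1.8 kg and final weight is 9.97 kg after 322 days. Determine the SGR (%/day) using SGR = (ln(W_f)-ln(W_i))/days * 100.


ln(W_f) = ln(9.97) = 2.2995806
ln(W_i) = ln(1.8) = 0.58778666
ln(W_f) - ln(W_i) = 2.2995806 - 0.58778666 = 1.7117939
SGR = 1.7117939 / 322 * 100 = 0.531613 %/day

0.531613 %/day


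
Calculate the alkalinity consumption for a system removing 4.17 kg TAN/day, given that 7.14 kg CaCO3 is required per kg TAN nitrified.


Alkalinity factor: 7.14 kg CaCO3 consumed per kg TAN nitrified
alk = 4.17 kg TAN * 7.14 = 29.7738 kg CaCO3/day

29.7738 kg CaCO3/day


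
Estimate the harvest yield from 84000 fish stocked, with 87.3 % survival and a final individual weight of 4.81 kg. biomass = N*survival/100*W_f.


Survivors = 84000 * 87.3/100 = 73332 fish
Harvest biomass = survivors * W_f = 73332 * 4.81 = 352726.92 kg

352726.92 kg


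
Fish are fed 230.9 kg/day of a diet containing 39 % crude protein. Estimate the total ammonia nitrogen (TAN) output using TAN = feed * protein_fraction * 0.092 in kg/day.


Protein in feed = 230.9 * 39/100 = 90.051 kg/day
TAN = protein * 0.092 = 90.051 * 0.092 = 8.284692 kg/day

8.284692 kg/day


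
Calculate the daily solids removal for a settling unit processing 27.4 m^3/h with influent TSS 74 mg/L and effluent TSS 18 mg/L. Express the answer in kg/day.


Concentration drop: TSS_in - TSS_out = 74 - 18 = 56 mg/L
Hourly solids removed = Q * dTSS = 27.4 m^3/h * 56 mg/L = 1534.4 g/h  (m^3/h * mg/L = g/h)
Daily solids removed = 1534.4 * 24 = 36825.6 g/day
Convert g to kg: 36825.6 / 1000 = 36.8256 kg/day

36.8256 kg/day


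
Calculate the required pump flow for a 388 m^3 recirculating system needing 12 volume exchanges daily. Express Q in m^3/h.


Daily recirculation volume = 388 m^3 * 12 = 4656 m^3/day
Flow rate Q = daily volume / 24 h = 4656 / 24 = 194 m^3/h

194 m^3/h


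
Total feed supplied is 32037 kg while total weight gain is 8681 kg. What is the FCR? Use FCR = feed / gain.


FCR = feed consumed / weight gained
FCR = 32037 kg / 8681 kg = 3.69047

3.69047


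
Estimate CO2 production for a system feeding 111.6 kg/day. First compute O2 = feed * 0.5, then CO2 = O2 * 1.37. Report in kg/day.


O2 = 111.6 * 0.5 = 55.8
CO2 = 55.8 * 1.37 = 76.446

76.446 kg/day


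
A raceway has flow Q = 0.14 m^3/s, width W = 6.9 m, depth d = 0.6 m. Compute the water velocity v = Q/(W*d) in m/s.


Cross-sectional area = W * d = 6.9 * 0.6 = 4.14 m^2
Velocity = Q / A = 0.14 / 4.14 = 0.0338164 m/s

0.0338164 m/s


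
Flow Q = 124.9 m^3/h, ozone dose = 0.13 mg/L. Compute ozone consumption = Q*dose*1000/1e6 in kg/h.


O3 demand (mg/h) = Q * dose * 1000 = 124.9 * 0.13 * 1000 = 16237 mg/h
Convert mg to kg: 16237 / 1e6 = 0.016237 kg/h

0.016237 kg/h


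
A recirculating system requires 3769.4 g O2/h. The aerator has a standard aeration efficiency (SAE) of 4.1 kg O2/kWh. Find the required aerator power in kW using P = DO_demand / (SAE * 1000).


SAE in g O2/kWh = 4.1 * 1000 = 4100 g/kWh
P = DO_demand / SAE_g = 3769.4 / 4100 = 0.919366 kW

0.919366 kW


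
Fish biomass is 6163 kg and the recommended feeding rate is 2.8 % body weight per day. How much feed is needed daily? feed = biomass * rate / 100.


Feeding rate fraction = 2.8% / 100 = 0.028
Daily feed = 6163 kg * 0.028 = 172.564 kg/day

172.564 kg/day


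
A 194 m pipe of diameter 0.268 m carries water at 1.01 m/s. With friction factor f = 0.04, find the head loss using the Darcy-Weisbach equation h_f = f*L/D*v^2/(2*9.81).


v^2 = 1.01^2 = 1.0201 m^2/s^2
L/D = 194/0.268 = 723.8806
h_f = f*(L/D)*v^2/(2g) = 0.04 * 723.8806 * 1.0201 / 19.62 = 1.50547 m

1.50547 m


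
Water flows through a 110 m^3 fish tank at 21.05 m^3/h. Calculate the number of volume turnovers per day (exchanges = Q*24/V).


Daily flow volume = 21.05 m^3/h * 24 h = 505.2 m^3/day
Exchanges = daily flow / tank volume = 505.2 / 110 = 4.59273 exchanges/day

4.59273 exchanges/day


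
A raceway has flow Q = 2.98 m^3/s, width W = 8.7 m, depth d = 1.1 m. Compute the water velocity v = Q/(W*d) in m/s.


Cross-sectional area = W * d = 8.7 * 1.1 = 9.57 m^2
Velocity = Q / A = 2.98 / 9.57 = 0.31139 m/s

0.31139 m/s


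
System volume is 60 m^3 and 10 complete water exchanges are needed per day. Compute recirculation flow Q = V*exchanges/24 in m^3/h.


Daily recirculation volume = 60 m^3 * 10 = 600 m^3/day
Flow rate Q = daily volume / 24 h = 600 / 24 = 25 m^3/h

25 m^3/h


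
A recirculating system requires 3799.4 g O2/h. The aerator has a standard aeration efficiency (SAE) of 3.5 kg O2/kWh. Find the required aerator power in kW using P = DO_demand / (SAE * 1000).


SAE in g O2/kWh = 3.5 * 1000 = 3500 g/kWh
P = DO_demand / SAE_g = 3799.4 / 3500 = 1.08554 kW

1.08554 kW


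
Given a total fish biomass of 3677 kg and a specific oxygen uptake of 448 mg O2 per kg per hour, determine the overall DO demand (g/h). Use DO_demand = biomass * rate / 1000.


Total O2 consumption (mg/h) = 3677 kg * 448 mg/(kg*h) = 1647296 mg/h
Convert to g/h: 1647296 / 1000 = 1647.296 g/h

1647.296 g/h


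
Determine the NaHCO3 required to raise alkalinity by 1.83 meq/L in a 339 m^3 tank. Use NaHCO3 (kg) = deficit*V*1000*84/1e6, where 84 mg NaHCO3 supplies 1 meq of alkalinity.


Tank volume in L = 339 m^3 * 1000 = 339000 L
Total meq required = 1.83 meq/L * 339000 L = 620370 meq
NaHCO3 mass = 620370 meq * 84 mg/meq / 1e6 = 52.1111 kg

52.1111 kg


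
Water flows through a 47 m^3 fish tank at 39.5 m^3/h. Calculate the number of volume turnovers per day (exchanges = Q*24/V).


Daily flow volume = 39.5 m^3/h * 24 h = 948 m^3/day
Exchanges = daily flow / tank volume = 948 / 47 = 20.1702 exchanges/day

20.1702 exchanges/day


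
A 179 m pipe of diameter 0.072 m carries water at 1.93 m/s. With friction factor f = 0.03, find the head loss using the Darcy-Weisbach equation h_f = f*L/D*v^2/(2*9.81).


v^2 = 1.93^2 = 3.7249 m^2/s^2
L/D = 179/0.072 = 2486.1111
h_f = f*(L/D)*v^2/(2g) = 0.03 * 2486.1111 * 3.7249 / 19.62 = 14.1598 m

14.1598 m


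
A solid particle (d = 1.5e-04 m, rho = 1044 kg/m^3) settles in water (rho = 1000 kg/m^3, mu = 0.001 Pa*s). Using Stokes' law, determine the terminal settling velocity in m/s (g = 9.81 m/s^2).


Density difference: rho_p - rho_f = 1044 - 1000 = 44 kg/m^3
d^2 = (1.5e-04)^2 = 2.25e-08 m^2
Numerator = (rho_p - rho_f) * g * d^2 = 44 * 9.81 * 2.25e-08 = 9.7119e-06
Denominator = 18 * mu = 18 * 0.001 = 0.018
v_s = 9.7119e-06 / 0.018 = 5.3955e-04 m/s
Check: Re = rho_f * v_s * d / mu = 1000 * 5.3955e-04 * 1.5e-04 / 0.001 = 0.0809 < 1, so Stokes' law applies.

5.3955e-04 m/s


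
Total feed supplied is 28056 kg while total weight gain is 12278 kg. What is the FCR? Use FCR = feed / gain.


FCR = feed consumed / weight gained
FCR = 28056 kg / 12278 kg = 2.28506

2.28506


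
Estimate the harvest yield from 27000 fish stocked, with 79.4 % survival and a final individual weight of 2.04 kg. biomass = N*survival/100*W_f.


Survivors = 27000 * 79.4/100 = 21438 fish
Harvest biomass = survivors * W_f = 21438 * 2.04 = 43733.52 kg

43733.52 kg


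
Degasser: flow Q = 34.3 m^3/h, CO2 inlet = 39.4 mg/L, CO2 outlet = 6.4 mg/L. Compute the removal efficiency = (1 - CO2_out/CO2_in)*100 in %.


CO2_out / CO2_in = 6.4 / 39.4 = 0.16243655
Fraction remaining = 0.16243655
efficiency = (1 - 0.16243655) * 100 = 83.7563 %

83.7563 %


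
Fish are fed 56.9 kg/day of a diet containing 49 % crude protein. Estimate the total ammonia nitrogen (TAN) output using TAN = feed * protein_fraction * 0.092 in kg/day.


Protein in feed = 56.9 * 49/100 = 27.881 kg/day
TAN = protein * 0.092 = 27.881 * 0.092 = 2.565052 kg/day

2.565052 kg/day


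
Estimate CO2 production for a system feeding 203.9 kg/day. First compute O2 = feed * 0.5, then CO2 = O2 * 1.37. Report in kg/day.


O2 = 203.9 * 0.5 = 101.95
CO2 = 101.95 * 1.37 = 139.6715

139.6715 kg/day


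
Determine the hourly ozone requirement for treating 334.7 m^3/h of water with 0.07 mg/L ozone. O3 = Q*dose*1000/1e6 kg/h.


O3 demand (mg/h) = Q * dose * 1000 = 334.7 * 0.07 * 1000 = 23429 mg/h
Convert mg to kg: 23429 / 1e6 = 0.023429 kg/h

0.023429 kg/h


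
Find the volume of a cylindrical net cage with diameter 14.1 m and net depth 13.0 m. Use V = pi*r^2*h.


r = d/2 = 14.1/2 = 7.05 m
Base area = pi*r^2 = pi*7.05^2 = 156.14501 m^2
Volume = 156.14501 * 13.0 = 2029.89 m^3

2029.89 m^3


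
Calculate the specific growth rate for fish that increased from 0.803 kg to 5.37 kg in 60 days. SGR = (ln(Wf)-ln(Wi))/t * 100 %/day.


ln(W_f) = ln(5.37) = 1.6808279
ln(W_i) = ln(0.803) = -0.21940057
ln(W_f) - ln(W_i) = 1.6808279 - -0.21940057 = 1.9002285
SGR = 1.9002285 / 60 * 100 = 3.16705 %/day

3.16705 %/day


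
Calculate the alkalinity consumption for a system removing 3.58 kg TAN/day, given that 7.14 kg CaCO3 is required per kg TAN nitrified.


Alkalinity factor: 7.14 kg CaCO3 consumed per kg TAN nitrified
alk = 3.58 kg TAN * 7.14 = 25.5612 kg CaCO3/day

25.5612 kg CaCO3/day


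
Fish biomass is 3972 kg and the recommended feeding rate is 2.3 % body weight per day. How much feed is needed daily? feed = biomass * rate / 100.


Feeding rate fraction = 2.3% / 100 = 0.023
Daily feed = 3972 kg * 0.023 = 91.356 kg/day

91.356 kg/day


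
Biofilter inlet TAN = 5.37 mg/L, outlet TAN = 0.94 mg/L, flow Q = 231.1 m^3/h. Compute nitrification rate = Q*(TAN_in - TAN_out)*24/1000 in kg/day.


Concentration drop: TAN_in - TAN_out = 5.37 - 0.94 = 4.43 mg/L
Hourly TAN removed = Q * dTAN = 231.1 m^3/h * 4.43 mg/L = 1023.773 g/h  (m^3/h * mg/L = g/h)
Daily TAN removed = 1023.773 * 24 = 24570.552 g/day
Convert to kg/day: 24570.552 / 1000 = 24.570552 kg/day

24.570552 kg/day


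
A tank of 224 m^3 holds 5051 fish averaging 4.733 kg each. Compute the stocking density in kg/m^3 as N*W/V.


Total biomass = 5051 fish * 4.733 kg = 23906.383 kg
Density = total biomass / volume = 23906.383 / 224 = 106.725 kg/m^3

106.725 kg/m^3


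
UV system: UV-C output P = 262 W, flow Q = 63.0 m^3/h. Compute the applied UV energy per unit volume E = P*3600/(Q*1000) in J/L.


Energy delivered per hour = 262 W * 3600 s = 943200 J/h
Volume treated per hour = 63.0 m^3/h * 1000 = 63000 L/h
dose = 943200 / 63000 = 14.9714 J/L

14.9714 J/L


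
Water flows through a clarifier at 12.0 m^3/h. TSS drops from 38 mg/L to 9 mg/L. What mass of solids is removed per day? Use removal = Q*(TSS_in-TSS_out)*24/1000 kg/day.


Concentration drop: TSS_in - TSS_out = 38 - 9 = 29 mg/L
Hourly solids removed = Q * dTSS = 12.0 m^3/h * 29 mg/L = 348 g/h  (m^3/h * mg/L = g/h)
Daily solids removed = 348 * 24 = 8352 g/day
Convert g to kg: 8352 / 1000 = 8.352 kg/day

8.352 kg/day


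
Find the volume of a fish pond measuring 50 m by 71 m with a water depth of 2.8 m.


Base area = L * W = 50 * 71 = 3550 m^2
Volume = area * depth = 3550 * 2.8 = 9940 m^3

9940 m^3


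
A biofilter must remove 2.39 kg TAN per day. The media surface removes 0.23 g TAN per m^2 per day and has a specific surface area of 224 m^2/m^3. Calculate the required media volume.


A = 2.39*1000 / 0.23 = 10391.304 m^2
V = 10391.304 / 224 = 46.3897

46.3897 m^3


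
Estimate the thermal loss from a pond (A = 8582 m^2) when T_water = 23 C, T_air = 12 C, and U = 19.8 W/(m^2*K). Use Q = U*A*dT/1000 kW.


Temperature difference dT = 23 - 12 = 11 K
Heat loss (W) = U * A * dT = 19.8 * 8582 * 11 = 1869159.6 W
Convert to kW: 1869159.6 / 1000 = 1869.1596 kW

1869.1596 kW


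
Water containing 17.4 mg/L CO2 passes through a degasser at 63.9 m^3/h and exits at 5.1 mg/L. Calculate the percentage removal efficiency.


CO2_out / CO2_in = 5.1 / 17.4 = 0.29310345
Fraction remaining = 0.29310345
efficiency = (1 - 0.29310345) * 100 = 70.6897 %

70.6897 %


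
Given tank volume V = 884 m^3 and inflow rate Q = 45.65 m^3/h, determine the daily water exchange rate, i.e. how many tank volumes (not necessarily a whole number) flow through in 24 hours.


Daily flow volume = 45.65 m^3/h * 24 h = 1095.6 m^3/day
Exchanges = daily flow / tank volume = 1095.6 / 884 = 1.23937 exchanges/day

1.23937 exchanges/day


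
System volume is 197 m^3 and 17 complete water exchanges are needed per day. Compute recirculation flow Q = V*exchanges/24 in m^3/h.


Daily recirculation volume = 197 m^3 * 17 = 3349 m^3/day
Flow rate Q = daily volume / 24 h = 3349 / 24 = 139.542 m^3/h

139.542 m^3/h


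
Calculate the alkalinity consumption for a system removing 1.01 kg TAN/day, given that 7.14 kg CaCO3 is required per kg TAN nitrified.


Alkalinity factor: 7.14 kg CaCO3 consumed per kg TAN nitrified
alk = 1.01 kg TAN * 7.14 = 7.2114 kg CaCO3/day

7.2114 kg CaCO3/day


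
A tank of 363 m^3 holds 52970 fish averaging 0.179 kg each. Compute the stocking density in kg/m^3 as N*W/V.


Total biomass = 52970 fish * 0.179 kg = 9481.63 kg
Density = total biomass / volume = 9481.63 / 363 = 26.1202 kg/m^3

26.1202 kg/m^3


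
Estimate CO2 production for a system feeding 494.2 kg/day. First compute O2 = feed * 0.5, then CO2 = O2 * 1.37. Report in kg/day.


O2 = 494.2 * 0.5 = 247.1
CO2 = 247.1 * 1.37 = 338.527

338.527 kg/day


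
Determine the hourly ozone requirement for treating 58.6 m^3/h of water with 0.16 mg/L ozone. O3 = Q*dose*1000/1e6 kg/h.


O3 demand (mg/h) = Q * dose * 1000 = 58.6 * 0.16 * 1000 = 9376 mg/h
Convert mg to kg: 9376 / 1e6 = 0.009376 kg/h

0.009376 kg/h


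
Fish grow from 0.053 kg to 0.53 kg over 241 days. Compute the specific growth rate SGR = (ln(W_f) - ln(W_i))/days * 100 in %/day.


ln(W_f) = ln(0.53) = -0.63487827
ln(W_i) = ln(0.053) = -2.9374634
ln(W_f) - ln(W_i) = -0.63487827 - -2.9374634 = 2.3025851
SGR = 2.3025851 / 241 * 100 = 0.95543 %/day

0.95543 %/day


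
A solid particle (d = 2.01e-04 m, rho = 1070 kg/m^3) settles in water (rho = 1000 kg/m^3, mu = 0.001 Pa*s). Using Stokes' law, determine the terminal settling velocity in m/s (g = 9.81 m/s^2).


Density difference: rho_p - rho_f = 1070 - 1000 = 70 kg/m^3
d^2 = (2.01e-04)^2 = 4.0401e-08 m^2
Numerator = (rho_p - rho_f) * g * d^2 = 70 * 9.81 * 4.0401e-08 = 2.7743367e-05
Denominator = 18 * mu = 18 * 0.001 = 0.018
v_s = 2.7743367e-05 / 0.018 = 0.0015413 m/s
Check: Re = rho_f * v_s * d / mu = 1000 * 0.0015413 * 2.01e-04 / 0.001 = 0.31 < 1, so Stokes' law applies.

0.0015413 m/s


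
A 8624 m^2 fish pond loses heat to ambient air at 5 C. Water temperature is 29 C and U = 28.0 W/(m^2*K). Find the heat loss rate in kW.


Temperature difference dT = 29 - 5 = 24 K
Heat loss (W) = U * A * dT = 28.0 * 8624 * 24 = 5795328 W
Convert to kW: 5795328 / 1000 = 5795.328 kW

5795.328 kW


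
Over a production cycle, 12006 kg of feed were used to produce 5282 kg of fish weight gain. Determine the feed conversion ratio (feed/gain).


FCR = feed consumed / weight gained
FCR = 12006 kg / 5282 kg = 2.273

2.273


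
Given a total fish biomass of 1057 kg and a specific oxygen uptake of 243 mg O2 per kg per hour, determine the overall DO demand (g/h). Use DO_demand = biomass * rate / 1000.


Total O2 consumption (mg/h) = 1057 kg * 243 mg/(kg*h) = 256851 mg/h
Convert to g/h: 256851 / 1000 = 256.851 g/h

256.851 g/h


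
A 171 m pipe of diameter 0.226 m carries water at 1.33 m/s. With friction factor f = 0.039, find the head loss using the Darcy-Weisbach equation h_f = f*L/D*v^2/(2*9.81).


v^2 = 1.33^2 = 1.7689 m^2/s^2
L/D = 171/0.226 = 756.63717
h_f = f*(L/D)*v^2/(2g) = 0.039 * 756.63717 * 1.7689 / 19.62 = 2.66046 m

2.66046 m


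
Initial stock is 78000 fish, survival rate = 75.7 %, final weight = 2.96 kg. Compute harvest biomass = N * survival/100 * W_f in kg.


Survivors = 78000 * 75.7/100 = 59046 fish
Harvest biomass = survivors * W_f = 59046 * 2.96 = 174776.16 kg

174776.16 kg


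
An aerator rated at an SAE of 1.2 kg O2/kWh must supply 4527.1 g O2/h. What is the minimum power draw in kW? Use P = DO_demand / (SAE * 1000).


SAE in g O2/kWh = 1.2 * 1000 = 1200 g/kWh
P = DO_demand / SAE_g = 4527.1 / 1200 = 3.77258 kW

3.77258 kW


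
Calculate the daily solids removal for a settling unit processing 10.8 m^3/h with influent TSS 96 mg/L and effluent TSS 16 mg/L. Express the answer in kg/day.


Concentration drop: TSS_in - TSS_out = 96 - 16 = 80 mg/L
Hourly solids removed = Q * dTSS = 10.8 m^3/h * 80 mg/L = 864 g/h  (m^3/h * mg/L = g/h)
Daily solids removed = 864 * 24 = 20736 g/day
Convert g to kg: 20736 / 1000 = 20.736 kg/day

20.736 kg/day


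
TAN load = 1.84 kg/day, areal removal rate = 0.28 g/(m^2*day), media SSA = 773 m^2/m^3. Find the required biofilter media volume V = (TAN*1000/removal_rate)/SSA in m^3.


A = 1.84*1000 / 0.28 = 6571.4286 m^2
V = 6571.4286 / 773 = 8.5012

8.5012 m^3


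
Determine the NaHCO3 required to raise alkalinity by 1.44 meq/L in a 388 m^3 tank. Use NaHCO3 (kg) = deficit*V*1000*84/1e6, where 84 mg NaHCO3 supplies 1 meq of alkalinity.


Tank volume in L = 388 m^3 * 1000 = 388000 L
Total meq required = 1.44 meq/L * 388000 L = 558720 meq
NaHCO3 mass = 558720 meq * 84 mg/meq / 1e6 = 46.9325 kg

46.9325 kg


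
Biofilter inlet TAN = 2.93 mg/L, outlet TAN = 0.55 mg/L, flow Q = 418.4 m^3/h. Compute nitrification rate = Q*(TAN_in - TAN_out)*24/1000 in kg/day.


Concentration drop: TAN_in - TAN_out = 2.93 - 0.55 = 2.38 mg/L
Hourly TAN removed = Q * dTAN = 418.4 m^3/h * 2.38 mg/L = 995.792 g/h  (m^3/h * mg/L = g/h)
Daily TAN removed = 995.792 * 24 = 23899.008 g/day
Convert to kg/day: 23899.008 / 1000 = 23.899008 kg/day

23.899008 kg/day


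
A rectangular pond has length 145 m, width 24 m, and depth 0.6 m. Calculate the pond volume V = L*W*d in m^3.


Base area = L * W = 145 * 24 = 3480 m^2
Volume = area * depth = 3480 * 0.6 = 2088 m^3

2088 m^3


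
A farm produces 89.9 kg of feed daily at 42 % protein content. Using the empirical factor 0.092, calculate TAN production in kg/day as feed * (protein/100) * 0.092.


Protein in feed = 89.9 * 42/100 = 37.758 kg/day
TAN = protein * 0.092 = 37.758 * 0.092 = 3.473736 kg/day

3.473736 kg/day


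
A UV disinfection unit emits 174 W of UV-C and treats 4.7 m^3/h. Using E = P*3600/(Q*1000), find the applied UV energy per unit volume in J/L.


Energy delivered per hour = 174 W * 3600 s = 626400 J/h
Volume treated per hour = 4.7 m^3/h * 1000 = 4700 L/h
dose = 626400 / 4700 = 133.277 J/L

133.277 J/L


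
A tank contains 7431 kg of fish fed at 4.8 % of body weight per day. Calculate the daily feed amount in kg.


Feeding rate fraction = 4.8% / 100 = 0.048
Daily feed = 7431 kg * 0.048 = 356.688 kg/day

356.688 kg/day


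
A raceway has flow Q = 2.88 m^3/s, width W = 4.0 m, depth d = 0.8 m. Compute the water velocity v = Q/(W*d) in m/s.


Cross-sectional area = W * d = 4.0 * 0.8 = 3.2 m^2
Velocity = Q / A = 2.88 / 3.2 = 0.9 m/s

0.9 m/s


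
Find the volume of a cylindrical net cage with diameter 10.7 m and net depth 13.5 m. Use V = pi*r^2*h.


r = d/2 = 10.7/2 = 5.35 m
Base area = pi*r^2 = pi*5.35^2 = 89.920236 m^2
Volume = 89.920236 * 13.5 = 1213.92 m^3

1213.92 m^3


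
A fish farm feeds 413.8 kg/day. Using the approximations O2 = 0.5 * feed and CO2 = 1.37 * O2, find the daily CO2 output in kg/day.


O2 = 413.8 * 0.5 = 206.9
CO2 = 206.9 * 1.37 = 283.453

283.453 kg/day


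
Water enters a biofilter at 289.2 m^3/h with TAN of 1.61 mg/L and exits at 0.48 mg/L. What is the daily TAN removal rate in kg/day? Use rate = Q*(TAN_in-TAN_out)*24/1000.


Concentration drop: TAN_in - TAN_out = 1.61 - 0.48 = 1.13 mg/L
Hourly TAN removed = Q * dTAN = 289.2 m^3/h * 1.13 mg/L = 326.796 g/h  (m^3/h * mg/L = g/h)
Daily TAN removed = 326.796 * 24 = 7843.104 g/day
Convert to kg/day: 7843.104 / 1000 = 7.843104 kg/day

7.843104 kg/day


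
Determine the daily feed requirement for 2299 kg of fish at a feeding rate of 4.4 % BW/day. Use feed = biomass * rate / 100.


Feeding rate fraction = 4.4% / 100 = 0.044
Daily feed = 2299 kg * 0.044 = 101.156 kg/day

101.156 kg/day


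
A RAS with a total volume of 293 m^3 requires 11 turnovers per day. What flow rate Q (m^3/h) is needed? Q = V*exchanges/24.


Daily recirculation volume = 293 m^3 * 11 = 3223 m^3/day
Flow rate Q = daily volume / 24 h = 3223 / 24 = 134.292 m^3/h

134.292 m^3/h


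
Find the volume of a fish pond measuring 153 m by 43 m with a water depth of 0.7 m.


Base area = L * W = 153 * 43 = 6579 m^2
Volume = area * depth = 6579 * 0.7 = 4605.3 m^3

4605.3 m^3


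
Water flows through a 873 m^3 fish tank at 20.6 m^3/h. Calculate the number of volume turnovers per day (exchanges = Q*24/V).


Daily flow volume = 20.6 m^3/h * 24 h = 494.4 m^3/day
Exchanges = daily flow / tank volume = 494.4 / 873 = 0.566323 exchanges/day

0.566323 exchanges/day


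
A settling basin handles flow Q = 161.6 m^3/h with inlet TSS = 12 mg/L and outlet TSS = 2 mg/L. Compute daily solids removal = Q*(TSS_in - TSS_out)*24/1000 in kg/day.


Concentration drop: TSS_in - TSS_out = 12 - 2 = 10 mg/L
Hourly solids removed = Q * dTSS = 161.6 m^3/h * 10 mg/L = 1616 g/h  (m^3/h * mg/L = g/h)
Daily solids removed = 1616 * 24 = 38784 g/day
Convert g to kg: 38784 / 1000 = 38.784 kg/day

38.784 kg/day


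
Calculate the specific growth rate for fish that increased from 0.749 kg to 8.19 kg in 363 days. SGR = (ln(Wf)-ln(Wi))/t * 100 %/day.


ln(W_f) = ln(8.19) = 2.1029139
ln(W_i) = ln(0.749) = -0.2890163
ln(W_f) - ln(W_i) = 2.1029139 - -0.2890163 = 2.3919302
SGR = 2.3919302 / 363 * 100 = 0.658934 %/day

0.658934 %/day


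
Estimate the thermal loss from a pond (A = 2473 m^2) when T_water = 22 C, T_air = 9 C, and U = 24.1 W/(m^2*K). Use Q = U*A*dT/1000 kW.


Temperature difference dT = 22 - 9 = 13 K
Heat loss (W) = U * A * dT = 24.1 * 2473 * 13 = 774790.9 W
Convert to kW: 774790.9 / 1000 = 774.7909 kW

774.7909 kW


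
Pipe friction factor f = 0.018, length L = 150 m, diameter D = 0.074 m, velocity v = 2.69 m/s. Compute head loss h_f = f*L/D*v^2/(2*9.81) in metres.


v^2 = 2.69^2 = 7.2361 m^2/s^2
L/D = 150/0.074 = 2027.027
h_f = f*(L/D)*v^2/(2g) = 0.018 * 2027.027 * 7.2361 / 19.62 = 13.4567 m

13.4567 m


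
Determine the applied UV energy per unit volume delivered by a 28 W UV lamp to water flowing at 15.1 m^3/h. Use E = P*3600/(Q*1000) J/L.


Energy delivered per hour = 28 W * 3600 s = 100800 J/h
Volume treated per hour = 15.1 m^3/h * 1000 = 15100 L/h
dose = 100800 / 15100 = 6.6755 J/L

6.6755 J/L


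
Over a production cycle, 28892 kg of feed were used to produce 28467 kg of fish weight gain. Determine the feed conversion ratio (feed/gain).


FCR = feed consumed / weight gained
FCR = 28892 kg / 28467 kg = 1.01493

1.01493


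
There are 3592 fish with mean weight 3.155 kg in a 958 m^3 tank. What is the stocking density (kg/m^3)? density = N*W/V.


Total biomass = 3592 fish * 3.155 kg = 11332.76 kg
Density = total biomass / volume = 11332.76 / 958 = 11.8296 kg/m^3

11.8296 kg/m^3


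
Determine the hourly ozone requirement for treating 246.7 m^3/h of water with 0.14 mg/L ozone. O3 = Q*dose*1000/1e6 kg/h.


O3 demand (mg/h) = Q * dose * 1000 = 246.7 * 0.14 * 1000 = 34538 mg/h
Convert mg to kg: 34538 / 1e6 = 0.034538 kg/h

0.034538 kg/h


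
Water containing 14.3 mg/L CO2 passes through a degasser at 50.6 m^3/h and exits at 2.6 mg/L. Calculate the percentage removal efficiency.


CO2_out / CO2_in = 2.6 / 14.3 = 0.18181818
Fraction remaining = 0.18181818
efficiency = (1 - 0.18181818) * 100 = 81.8182 %

81.8182 %


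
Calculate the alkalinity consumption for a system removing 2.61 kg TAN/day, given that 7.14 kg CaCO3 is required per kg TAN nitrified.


Alkalinity factor: 7.14 kg CaCO3 consumed per kg TAN nitrified
alk = 2.61 kg TAN * 7.14 = 18.6354 kg CaCO3/day

18.6354 kg CaCO3/day


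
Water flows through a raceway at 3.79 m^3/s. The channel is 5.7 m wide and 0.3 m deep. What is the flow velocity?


Cross-sectional area = W * d = 5.7 * 0.3 = 1.71 m^2
Velocity = Q / A = 3.79 / 1.71 = 2.21637 m/s

2.21637 m/s


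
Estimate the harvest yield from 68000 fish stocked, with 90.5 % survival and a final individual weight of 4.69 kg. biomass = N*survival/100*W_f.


Survivors = 68000 * 90.5/100 = 61540 fish
Harvest biomass = survivors * W_f = 61540 * 4.69 = 288622.6 kg

288622.6 kg


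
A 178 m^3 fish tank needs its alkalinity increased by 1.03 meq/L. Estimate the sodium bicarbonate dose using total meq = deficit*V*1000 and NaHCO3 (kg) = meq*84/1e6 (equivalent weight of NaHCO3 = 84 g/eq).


Tank volume in L = 178 m^3 * 1000 = 178000 L
Total meq required = 1.03 meq/L * 178000 L = 183340 meq
NaHCO3 mass = 183340 meq * 84 mg/meq / 1e6 = 15.4006 kg

15.4006 kg


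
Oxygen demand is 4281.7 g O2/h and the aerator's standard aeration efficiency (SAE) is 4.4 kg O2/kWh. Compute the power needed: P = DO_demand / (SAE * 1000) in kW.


SAE in g O2/kWh = 4.4 * 1000 = 4400 g/kWh
P = DO_demand / SAE_g = 4281.7 / 4400 = 0.973114 kW

0.973114 kW


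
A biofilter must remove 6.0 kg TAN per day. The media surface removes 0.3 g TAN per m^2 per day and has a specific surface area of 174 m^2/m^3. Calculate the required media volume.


A = 6.0*1000 / 0.3 = 20000 m^2
V = 20000 / 174 = 114.943

114.943 m^3


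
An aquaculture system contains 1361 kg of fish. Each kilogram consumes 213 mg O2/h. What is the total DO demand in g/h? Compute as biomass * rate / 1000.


Total O2 consumption (mg/h) = 1361 kg * 213 mg/(kg*h) = 289893 mg/h
Convert to g/h: 289893 / 1000 = 289.893 g/h

289.893 g/h


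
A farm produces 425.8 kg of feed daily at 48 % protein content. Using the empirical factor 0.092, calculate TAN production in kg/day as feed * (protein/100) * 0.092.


Protein in feed = 425.8 * 48/100 = 204.384 kg/day
TAN = protein * 0.092 = 204.384 * 0.092 = 18.803328 kg/day

18.803328 kg/day


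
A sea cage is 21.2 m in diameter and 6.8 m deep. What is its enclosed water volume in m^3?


r = d/2 = 21.2/2 = 10.6 m
Base area = pi*r^2 = pi*10.6^2 = 352.98935 m^2
Volume = 352.98935 * 6.8 = 2400.33 m^3

2400.33 m^3


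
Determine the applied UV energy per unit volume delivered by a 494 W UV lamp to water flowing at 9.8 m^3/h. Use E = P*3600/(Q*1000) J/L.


Energy delivered per hour = 494 W * 3600 s = 1778400 J/h
Volume treated per hour = 9.8 m^3/h * 1000 = 9800 L/h
dose = 1778400 / 9800 = 181.469 J/L

181.469 J/L


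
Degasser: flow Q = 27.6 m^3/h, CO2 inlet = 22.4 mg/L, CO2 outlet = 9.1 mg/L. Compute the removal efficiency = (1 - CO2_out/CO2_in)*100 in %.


CO2_out / CO2_in = 9.1 / 22.4 = 0.40625
Fraction remaining = 0.40625
efficiency = (1 - 0.40625) * 100 = 59.375 %

59.375 %


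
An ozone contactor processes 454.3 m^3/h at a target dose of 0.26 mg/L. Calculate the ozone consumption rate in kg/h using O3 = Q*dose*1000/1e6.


O3 demand (mg/h) = Q * dose * 1000 = 454.3 * 0.26 * 1000 = 118118 mg/h
Convert mg to kg: 118118 / 1e6 = 0.118118 kg/h

0.118118 kg/h


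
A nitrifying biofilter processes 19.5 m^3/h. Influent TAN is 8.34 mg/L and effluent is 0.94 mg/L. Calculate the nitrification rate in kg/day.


Concentration drop: TAN_in - TAN_out = 8.34 - 0.94 = 7.4 mg/L
Hourly TAN removed = Q * dTAN = 19.5 m^3/h * 7.4 mg/L = 144.3 g/h  (m^3/h * mg/L = g/h)
Daily TAN removed = 144.3 * 24 = 3463.2 g/day
Convert to kg/day: 3463.2 / 1000 = 3.4632 kg/day

3.4632 kg/day


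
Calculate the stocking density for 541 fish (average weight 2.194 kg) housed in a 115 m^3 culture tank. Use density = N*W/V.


Total biomass = 541 fish * 2.194 kg = 1186.954 kg
Density = total biomass / volume = 1186.954 / 115 = 10.3213 kg/m^3

10.3213 kg/m^3


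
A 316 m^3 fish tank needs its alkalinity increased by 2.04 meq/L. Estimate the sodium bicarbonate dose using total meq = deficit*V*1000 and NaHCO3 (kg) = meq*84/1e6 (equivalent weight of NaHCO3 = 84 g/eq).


Tank volume in L = 316 m^3 * 1000 = 316000 L
Total meq required = 2.04 meq/L * 316000 L = 644640 meq
NaHCO3 mass = 644640 meq * 84 mg/meq / 1e6 = 54.1498 kg

54.1498 kg


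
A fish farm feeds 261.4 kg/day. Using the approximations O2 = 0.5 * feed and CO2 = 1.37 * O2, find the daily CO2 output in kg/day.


O2 = 261.4 * 0.5 = 130.7
CO2 = 130.7 * 1.37 = 179.059

179.059 kg/day


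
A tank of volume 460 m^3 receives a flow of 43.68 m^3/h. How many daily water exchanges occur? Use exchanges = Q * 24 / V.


Daily flow volume = 43.68 m^3/h * 24 h = 1048.32 m^3/day
Exchanges = daily flow / tank volume = 1048.32 / 460 = 2.27896 exchanges/day

2.27896 exchanges/day


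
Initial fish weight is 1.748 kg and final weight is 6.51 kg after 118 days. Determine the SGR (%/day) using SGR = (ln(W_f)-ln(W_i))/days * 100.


ln(W_f) = ln(6.51) = 1.8733395
ln(W_i) = ln(1.748) = 0.55847228
ln(W_f) - ln(W_i) = 1.8733395 - 0.55847228 = 1.3148672
SGR = 1.3148672 / 118 * 100 = 1.11429 %/day

1.11429 %/day


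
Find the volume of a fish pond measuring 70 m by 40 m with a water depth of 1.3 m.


Base area = L * W = 70 * 40 = 2800 m^2
Volume = area * depth = 2800 * 1.3 = 3640 m^3

3640 m^3


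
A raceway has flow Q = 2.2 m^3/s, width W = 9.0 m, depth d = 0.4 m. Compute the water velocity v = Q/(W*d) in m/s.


Cross-sectional area = W * d = 9.0 * 0.4 = 3.6 m^2
Velocity = Q / A = 2.2 / 3.6 = 0.611111 m/s

0.611111 m/s


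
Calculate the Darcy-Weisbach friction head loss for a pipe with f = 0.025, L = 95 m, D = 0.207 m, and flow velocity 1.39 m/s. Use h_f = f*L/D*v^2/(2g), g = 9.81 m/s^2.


v^2 = 1.39^2 = 1.9321 m^2/s^2
L/D = 95/0.207 = 458.9372
h_f = f*(L/D)*v^2/(2g) = 0.025 * 458.9372 * 1.9321 / 19.62 = 1.12986 m

1.12986 m


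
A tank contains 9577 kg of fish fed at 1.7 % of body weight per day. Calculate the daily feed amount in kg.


Feeding rate fraction = 1.7% / 100 = 0.017
Daily feed = 9577 kg * 0.017 = 162.809 kg/day

162.809 kg/day


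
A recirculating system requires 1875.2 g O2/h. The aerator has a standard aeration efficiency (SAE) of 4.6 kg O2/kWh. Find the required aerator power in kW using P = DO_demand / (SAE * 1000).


SAE in g O2/kWh = 4.6 * 1000 = 4600 g/kWh
P = DO_demand / SAE_g = 1875.2 / 4600 = 0.407652 kW

0.407652 kW


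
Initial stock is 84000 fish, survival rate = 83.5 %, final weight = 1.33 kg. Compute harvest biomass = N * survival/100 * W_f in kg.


Survivors = 84000 * 83.5/100 = 70140 fish
Harvest biomass = survivors * W_f = 70140 * 1.33 = 93286.2 kg

93286.2 kg


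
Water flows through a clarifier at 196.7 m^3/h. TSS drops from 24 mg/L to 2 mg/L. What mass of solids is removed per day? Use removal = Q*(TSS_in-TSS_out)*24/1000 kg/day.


Concentration drop: TSS_in - TSS_out = 24 - 2 = 22 mg/L
Hourly solids removed = Q * dTSS = 196.7 m^3/h * 22 mg/L = 4327.4 g/h  (m^3/h * mg/L = g/h)
Daily solids removed = 4327.4 * 24 = 103857.6 g/day
Convert g to kg: 103857.6 / 1000 = 103.8576 kg/day

103.8576 kg/day


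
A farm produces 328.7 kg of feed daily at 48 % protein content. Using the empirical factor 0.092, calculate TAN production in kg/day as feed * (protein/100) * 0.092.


Protein in feed = 328.7 * 48/100 = 157.776 kg/day
TAN = protein * 0.092 = 157.776 * 0.092 = 14.515392 kg/day

14.515392 kg/day


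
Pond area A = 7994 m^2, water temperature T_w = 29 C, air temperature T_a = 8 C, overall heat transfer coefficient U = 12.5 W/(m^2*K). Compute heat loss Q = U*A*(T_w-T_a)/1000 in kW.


Temperature difference dT = 29 - 8 = 21 K
Heat loss (W) = U * A * dT = 12.5 * 7994 * 21 = 2098425 W
Convert to kW: 2098425 / 1000 = 2098.425 kW

2098.425 kW


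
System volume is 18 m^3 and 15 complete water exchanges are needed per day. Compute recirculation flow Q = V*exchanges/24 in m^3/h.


Daily recirculation volume = 18 m^3 * 15 = 270 m^3/day
Flow rate Q = daily volume / 24 h = 270 / 24 = 11.25 m^3/h

11.25 m^3/h


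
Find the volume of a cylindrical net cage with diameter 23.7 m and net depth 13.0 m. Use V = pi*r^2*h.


r = d/2 = 23.7/2 = 11.85 m
Base area = pi*r^2 = pi*11.85^2 = 441.15029 m^2
Volume = 441.15029 * 13.0 = 5734.95 m^3

5734.95 m^3


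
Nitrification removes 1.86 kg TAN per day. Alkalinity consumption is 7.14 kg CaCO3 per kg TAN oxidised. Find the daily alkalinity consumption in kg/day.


Alkalinity factor: 7.14 kg CaCO3 consumed per kg TAN nitrified
alk = 1.86 kg TAN * 7.14 = 13.2804 kg CaCO3/day

13.2804 kg CaCO3/day


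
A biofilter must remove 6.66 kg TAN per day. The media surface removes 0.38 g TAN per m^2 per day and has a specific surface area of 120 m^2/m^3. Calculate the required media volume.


A = 6.66*1000 / 0.38 = 17526.316 m^2
V = 17526.316 / 120 = 146.053

146.053 m^3


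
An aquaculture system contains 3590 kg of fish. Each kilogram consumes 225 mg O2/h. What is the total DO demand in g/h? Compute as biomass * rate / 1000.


Total O2 consumption (mg/h) = 3590 kg * 225 mg/(kg*h) = 807750 mg/h
Convert to g/h: 807750 / 1000 = 807.75 g/h

807.75 g/h


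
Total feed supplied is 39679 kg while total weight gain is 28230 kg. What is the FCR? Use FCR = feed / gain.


FCR = feed consumed / weight gained
FCR = 39679 kg / 28230 kg = 1.40556

1.40556


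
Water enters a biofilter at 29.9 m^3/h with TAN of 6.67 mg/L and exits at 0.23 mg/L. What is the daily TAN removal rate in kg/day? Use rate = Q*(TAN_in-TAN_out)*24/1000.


Concentration drop: TAN_in - TAN_out = 6.67 - 0.23 = 6.44 mg/L
Hourly TAN removed = Q * dTAN = 29.9 m^3/h * 6.44 mg/L = 192.556 g/h  (m^3/h * mg/L = g/h)
Daily TAN removed = 192.556 * 24 = 4621.344 g/day
Convert to kg/day: 4621.344 / 1000 = 4.621344 kg/day

4.621344 kg/day


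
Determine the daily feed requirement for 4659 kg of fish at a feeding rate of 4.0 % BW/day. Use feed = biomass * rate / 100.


Feeding rate fraction = 4.0% / 100 = 0.04
Daily feed = 4659 kg * 0.04 = 186.36 kg/day

186.36 kg/day


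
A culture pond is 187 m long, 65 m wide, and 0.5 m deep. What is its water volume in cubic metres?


Base area = L * W = 187 * 65 = 12155 m^2
Volume = area * depth = 12155 * 0.5 = 6077.5 m^3

6077.5 m^3


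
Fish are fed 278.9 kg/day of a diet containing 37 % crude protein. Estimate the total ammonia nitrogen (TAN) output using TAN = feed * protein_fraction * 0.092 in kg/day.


Protein in feed = 278.9 * 37/100 = 103.193 kg/day
TAN = protein * 0.092 = 103.193 * 0.092 = 9.493756 kg/day

9.493756 kg/day


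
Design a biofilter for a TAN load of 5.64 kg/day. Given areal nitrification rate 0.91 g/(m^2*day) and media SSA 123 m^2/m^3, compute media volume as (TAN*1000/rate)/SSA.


A = 5.64*1000 / 0.91 = 6197.8022 m^2
V = 6197.8022 / 123 = 50.3886

50.3886 m^3


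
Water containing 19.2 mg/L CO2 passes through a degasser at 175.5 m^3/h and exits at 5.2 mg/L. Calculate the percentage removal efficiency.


CO2_out / CO2_in = 5.2 / 19.2 = 0.27083333
Fraction remaining = 0.27083333
efficiency = (1 - 0.27083333) * 100 = 72.9167 %

72.9167 %


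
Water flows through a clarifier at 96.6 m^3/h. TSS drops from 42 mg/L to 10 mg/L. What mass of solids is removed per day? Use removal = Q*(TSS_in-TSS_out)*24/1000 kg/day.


Concentration drop: TSS_in - TSS_out = 42 - 10 = 32 mg/L
Hourly solids removed = Q * dTSS = 96.6 m^3/h * 32 mg/L = 3091.2 g/h  (m^3/h * mg/L = g/h)
Daily solids removed = 3091.2 * 24 = 74188.8 g/day
Convert g to kg: 74188.8 / 1000 = 74.1888 kg/day

74.1888 kg/day
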